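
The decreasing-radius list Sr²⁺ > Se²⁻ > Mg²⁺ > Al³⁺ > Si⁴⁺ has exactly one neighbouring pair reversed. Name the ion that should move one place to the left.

Check each adjacent pair. Sr²⁺ and Se²⁻ are reversed: both have 36 electrons but Z(Sr)=38 > Z(Se)=34, so Sr²⁺ should be the smaller of the two. No other neighbouring pair contradicts the periodic trends, so Se²⁻ is the ion listed too late.

Se²⁻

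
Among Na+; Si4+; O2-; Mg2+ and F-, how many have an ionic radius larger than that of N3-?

0

These species are isoelectronic with 10 electrons. The only difference is the number of protons: Si4+ (Z=14), Mg2+ (Z=12), Na+ (Z=11), F- (Z=9), O2- (Z=8), N3- (Z=7). The strongest nuclear pull (Si4+) gives the smallest ion.
Overall: Si4+ < Mg2+ < Na+ < F- < O2- < N3-. N3- has 5 below it and 0 above. So 0 are larger.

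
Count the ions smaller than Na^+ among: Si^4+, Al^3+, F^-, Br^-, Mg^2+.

Tabulating Z and e⁻: Si^4+: 10 e⁻, Z=14, Al^3+: 10 e⁻, Z=13, Mg^2+: 10 e⁻, Z=12, Na^+: 10 e⁻, Z=11, F^-: 10 e⁻, Z=9, Br^-: 36 e⁻, Z=35. Si^4+ < Al^3+ (both 10 e⁻, Z=14>13); Al^3+ < Mg^2+ (both 10 e⁻, Z=13>12); Mg^2+ < Na^+ (both 10 e⁻, Z=12>11); Na^+ < F^- (isoelectronic, higher Z=11 is smaller); F^- < Br^- (same group, period 2 vs 4).
Placing each against Na^+: smaller — Si^4+, Al^3+, Mg^2+; larger — F^-, Br^-. That's 3.

3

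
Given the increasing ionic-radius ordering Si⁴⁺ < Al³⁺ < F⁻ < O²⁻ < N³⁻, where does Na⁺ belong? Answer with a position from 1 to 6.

3

Isoelectronic series (10 e⁻ each). Size is set by nuclear charge: more protons means a smaller ion. Si⁴⁺ (Z=14), Al³⁺ (Z=13), Na⁺ (Z=11), F⁻ (Z=9), O²⁻ (Z=8), N³⁻ (Z=7).
With Na⁺ included the full order is Si⁴⁺ < Al³⁺ < Na⁺ < F⁻ < O²⁻ < N³⁻, so it takes position 3.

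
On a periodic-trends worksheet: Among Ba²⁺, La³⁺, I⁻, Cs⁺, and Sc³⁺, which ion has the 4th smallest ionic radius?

Cs⁺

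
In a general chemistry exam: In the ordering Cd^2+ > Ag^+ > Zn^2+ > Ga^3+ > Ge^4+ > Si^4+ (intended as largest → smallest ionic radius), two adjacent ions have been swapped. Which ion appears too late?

Scanning neighbour by neighbour, only Cd^2+/Ag^+ violates a trend: they are isoelectronic (46 e⁻) and Cd has more protons than Ag (48 vs 47), making Cd^2+ smaller. That makes Ag^+ the one sitting a position late relative to where it belongs.

Ag^+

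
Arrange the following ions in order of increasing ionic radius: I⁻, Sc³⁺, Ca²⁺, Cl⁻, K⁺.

Sc³⁺ < Ca²⁺ < K⁺ < Cl⁻ < I⁻

Electron counts and nuclear charges: Sc³⁺: 18 e⁻, Z=21, Ca²⁺: 18 e⁻, Z=20, K⁺: 18 e⁻, Z=19, Cl⁻: 18 e⁻, Z=17, I⁻: 54 e⁻, Z=53. Sc³⁺ < Ca²⁺ (isoelectronic, higher Z=21 is smaller); Ca²⁺ < K⁺ (both 18 e⁻, Z=20>19); K⁺ < Cl⁻ (both 18 e⁻, Z=19>17); Cl⁻ < I⁻ (same group, 2 shells fewer).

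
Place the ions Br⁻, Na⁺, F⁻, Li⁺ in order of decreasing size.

First list Z and electron count for each: Li⁺ (Z=3, 2 e⁻), Na⁺ (Z=11, 10 e⁻), F⁻ (Z=9, 10 e⁻), Br⁻ (Z=35, 36 e⁻). Li⁺ < Na⁺ (same group, period 2 vs 3); Na⁺ < F⁻ (both 10 e⁻, Z=11>9); F⁻ < Br⁻ (same group, 2 shells fewer).

Br⁻ > F⁻ > Na⁺ > Li⁺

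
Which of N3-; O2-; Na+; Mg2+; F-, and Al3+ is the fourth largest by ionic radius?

Na+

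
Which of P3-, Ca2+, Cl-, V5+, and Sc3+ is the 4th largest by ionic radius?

Isoelectronic series (18 e⁻ each). Size is set by nuclear charge: more protons means a smaller ion. V5+ (Z=23), Sc3+ (Z=21), Ca2+ (Z=20), Cl- (Z=17), P3- (Z=15).
That gives V5+ < Sc3+ < Ca2+ < Cl- < P3-. From the largest end, number 4 is Sc3+.

Sc3+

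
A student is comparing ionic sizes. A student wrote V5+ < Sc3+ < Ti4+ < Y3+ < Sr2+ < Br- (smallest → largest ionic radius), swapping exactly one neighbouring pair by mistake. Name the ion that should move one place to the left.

Compare adjacent ions: both have 18 electrons but Z(Ti)=22 > Z(Sc)=21, so Ti4+ should be the smaller of the two — yet in this increasing list Sc3+ sits before Ti4+. Nothing else is reversed, so Ti4+ should move one place to the left.

Ti4+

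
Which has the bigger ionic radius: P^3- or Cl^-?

All of these have 18 electrons (isoelectronic). With the same electron cloud, the ion with the most protons pulls it in tightest. Nuclear charges: Cl^- (Z=17), P^3- (Z=15). Highest Z is smallest.

P^3-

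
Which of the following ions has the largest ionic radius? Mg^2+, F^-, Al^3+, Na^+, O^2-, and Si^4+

O^2-

Isoelectronic series (10 e⁻ each). Size is set by nuclear charge: more protons means a smaller ion. Si^4+ (Z=14), Al^3+ (Z=13), Mg^2+ (Z=12), Na^+ (Z=11), F^- (Z=9), O^2- (Z=8).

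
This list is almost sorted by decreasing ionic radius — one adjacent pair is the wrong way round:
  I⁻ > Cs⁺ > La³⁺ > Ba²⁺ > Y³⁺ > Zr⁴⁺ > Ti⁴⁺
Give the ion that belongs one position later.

La³⁺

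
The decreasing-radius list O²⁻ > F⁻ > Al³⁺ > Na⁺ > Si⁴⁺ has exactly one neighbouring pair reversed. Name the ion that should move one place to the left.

Na⁺

Compare adjacent ions: Al³⁺ and Na⁺ share 10 electrons; the higher nuclear charge on Al (Z=13) contracts it more, so Al³⁺ < Na⁺ — yet in this decreasing list Al³⁺ sits before Na⁺. Nothing else is reversed, so Na⁺ should move one place to the left.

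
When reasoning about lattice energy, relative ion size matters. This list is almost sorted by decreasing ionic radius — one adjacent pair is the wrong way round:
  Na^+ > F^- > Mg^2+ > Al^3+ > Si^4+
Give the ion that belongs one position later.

Na^+

The pair Na^+, F^- is the wrong way round — both have 10 electrons but Z(Na)=11 > Z(F)=9, so Na^+ should be the smaller of the two. All other adjacent pairs agree with periodic trends, so Na^+ is the misplaced ion.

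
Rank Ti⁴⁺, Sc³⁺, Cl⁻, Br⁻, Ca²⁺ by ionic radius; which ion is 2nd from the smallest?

Tabulating Z and e⁻: Ti⁴⁺: 18 e⁻, Z=22, Sc³⁺: 18 e⁻, Z=21, Ca²⁺: 18 e⁻, Z=20, Cl⁻: 18 e⁻, Z=17, Br⁻: 36 e⁻, Z=35. Ti⁴⁺ < Sc³⁺ (isoelectronic, higher Z=22 is smaller); Sc³⁺ < Ca²⁺ (both 18 e⁻, Z=21>20); Ca²⁺ < Cl⁻ (both 18 e⁻, Z=20>17); Cl⁻ < Br⁻ (same group, period 3 vs 4).
Ordering: Ti⁴⁺ < Sc³⁺ < Ca²⁺ < Cl⁻ < Br⁻. The 2nd smallest is Sc³⁺.

Sc³⁺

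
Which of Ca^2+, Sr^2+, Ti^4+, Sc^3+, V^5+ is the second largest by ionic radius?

Ca^2+

Tabulating Z and e⁻: V^5+ has 18 e⁻ (Z=23), Ti^4+ has 18 e⁻ (Z=22), Sc^3+ has 18 e⁻ (Z=21), Ca^2+ has 18 e⁻ (Z=20), Sr^2+ has 36 e⁻ (Z=38). V^5+ < Ti^4+ (both 18 e⁻, Z=23>22); Ti^4+ < Sc^3+ (isoelectronic, higher Z=22 is smaller); Sc^3+ < Ca^2+ (isoelectronic, higher Z=21 is smaller); Ca^2+ < Sr^2+ (same group, period 4 vs 5).
So the order is V^5+ < Ti^4+ < Sc^3+ < Ca^2+ < Sr^2+; the 2nd-largest ion is Ca^2+.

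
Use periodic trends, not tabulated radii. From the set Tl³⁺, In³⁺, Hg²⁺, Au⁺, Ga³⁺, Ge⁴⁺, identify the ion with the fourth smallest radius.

Electron counts and nuclear charges: Ge⁴⁺ (Z=32, 28 e⁻), Ga³⁺ (Z=31, 28 e⁻), In³⁺ (Z=49, 46 e⁻), Tl³⁺ (Z=81, 78 e⁻), Hg²⁺ (Z=80, 78 e⁻), Au⁺ (Z=79, 78 e⁻). Ge⁴⁺ < Ga³⁺ (isoelectronic, higher Z=32 is smaller); Ga³⁺ < In³⁺ (same group, period 4 vs 5); In³⁺ < Tl³⁺ (same group, 1 shell fewer); Tl³⁺ < Hg²⁺ (isoelectronic, higher Z=81 is smaller); Hg²⁺ < Au⁺ (both 78 e⁻, Z=80>79).
Ordering: Ge⁴⁺ < Ga³⁺ < In³⁺ < Tl³⁺ < Hg²⁺ < Au⁺. The fourth smallest is Tl³⁺.

Tl³⁺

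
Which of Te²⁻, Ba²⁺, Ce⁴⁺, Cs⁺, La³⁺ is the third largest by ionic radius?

Ba²⁺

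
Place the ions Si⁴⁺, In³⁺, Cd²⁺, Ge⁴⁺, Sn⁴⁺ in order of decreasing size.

Cd²⁺ > In³⁺ > Sn⁴⁺ > Ge⁴⁺ > Si⁴⁺

Si⁴⁺ has 10 e⁻ (Z=14), Ge⁴⁺ has 28 e⁻ (Z=32), Sn⁴⁺ has 46 e⁻ (Z=50), In³⁺ has 46 e⁻ (Z=49), Cd²⁺ has 46 e⁻ (Z=48). Si⁴⁺ < Ge⁴⁺ (same group, period 3 vs 4); Ge⁴⁺ < Sn⁴⁺ (same group, period 4 vs 5); Sn⁴⁺ < In³⁺ (isoelectronic, higher Z=50 is smaller); In³⁺ < Cd²⁺ (isoelectronic, higher Z=49 is smaller).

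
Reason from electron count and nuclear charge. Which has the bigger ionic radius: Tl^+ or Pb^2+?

Tl^+

Isoelectronic series (80 e⁻ each). Size is set by nuclear charge: more protons means a smaller ion. Pb^2+ (Z=82), Tl^+ (Z=81).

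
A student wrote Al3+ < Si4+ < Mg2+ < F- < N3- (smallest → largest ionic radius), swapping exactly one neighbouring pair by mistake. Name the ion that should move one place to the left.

Check each adjacent pair. Al3+ and Si4+ are reversed: they are isoelectronic (10 e⁻) and Si has more protons than Al (14 vs 13), making Si4+ smaller. No other neighbouring pair contradicts the periodic trends, so Si4+ is the ion listed too late.

Si4+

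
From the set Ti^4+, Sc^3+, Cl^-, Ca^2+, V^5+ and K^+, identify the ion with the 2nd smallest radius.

Isoelectronic series (18 e⁻ each). Size is set by nuclear charge: more protons means a smaller ion. V^5+ (Z=23), Ti^4+ (Z=22), Sc^3+ (Z=21), Ca^2+ (Z=20), K^+ (Z=19), Cl^- (Z=17).
Full ascending order: V^5+ < Ti^4+ < Sc^3+ < Ca^2+ < K^+ < Cl^-. Counting from the smallest, position 2 is Ti^4+.

Ti^4+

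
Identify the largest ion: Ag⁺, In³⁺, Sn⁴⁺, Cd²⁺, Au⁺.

Work out protons and electrons: Sn⁴⁺: 46 e⁻, Z=50, In³⁺: 46 e⁻, Z=49, Cd²⁺: 46 e⁻, Z=48, Ag⁺: 46 e⁻, Z=47, Au⁺: 78 e⁻, Z=79. Sn⁴⁺ < In³⁺ (isoelectronic, higher Z=50 is smaller); In³⁺ < Cd²⁺ (both 46 e⁻, Z=49>48); Cd²⁺ < Ag⁺ (isoelectronic, higher Z=48 is smaller); Ag⁺ < Au⁺ (same group, 1 shell fewer).

Au⁺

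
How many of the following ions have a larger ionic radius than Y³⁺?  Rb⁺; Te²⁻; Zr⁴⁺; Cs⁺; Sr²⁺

Zr⁴⁺ has 36 e⁻ (Z=40), Y³⁺ has 36 e⁻ (Z=39), Sr²⁺ has 36 e⁻ (Z=38), Rb⁺ has 36 e⁻ (Z=37), Cs⁺ has 54 e⁻ (Z=55), Te²⁻ has 54 e⁻ (Z=52). Zr⁴⁺ < Y³⁺ (both 36 e⁻, Z=40>39); Y³⁺ < Sr²⁺ (both 36 e⁻, Z=39>38); Sr²⁺ < Rb⁺ (isoelectronic, higher Z=38 is smaller); Rb⁺ < Cs⁺ (same group, 1 shell fewer); Cs⁺ < Te²⁻ (isoelectronic, higher Z=55 is smaller).
Ordering all of them (including Y³⁺) by radius gives Zr⁴⁺ < Y³⁺ < Sr²⁺ < Rb⁺ < Cs⁺ < Te²⁻. That's 4.

4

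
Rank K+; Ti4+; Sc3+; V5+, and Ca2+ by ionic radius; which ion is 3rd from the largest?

Sc3+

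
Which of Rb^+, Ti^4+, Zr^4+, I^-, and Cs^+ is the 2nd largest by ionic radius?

Cs^+

Ti^4+: 18 e⁻, Z=22, Zr^4+: 36 e⁻, Z=40, Rb^+: 36 e⁻, Z=37, Cs^+: 54 e⁻, Z=55, I^-: 54 e⁻, Z=53. Ti^4+ < Zr^4+ (same group, period 4 vs 5); Zr^4+ < Rb^+ (isoelectronic, higher Z=40 is smaller); Rb^+ < Cs^+ (same group, 1 shell fewer); Cs^+ < I^- (isoelectronic, higher Z=55 is smaller).
That gives Ti^4+ < Zr^4+ < Rb^+ < Cs^+ < I^-. From the largest end, number 2 is Cs^+.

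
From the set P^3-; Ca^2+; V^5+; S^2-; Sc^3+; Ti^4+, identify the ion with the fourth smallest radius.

Each ion has 18 electrons. The ranking follows nuclear charge in reverse — greater Z gives a smaller radius. V^5+ (Z=23), Ti^4+ (Z=22), Sc^3+ (Z=21), Ca^2+ (Z=20), S^2- (Z=16), P^3- (Z=15).
Ordering: V^5+ < Ti^4+ < Sc^3+ < Ca^2+ < S^2- < P^3-. The fourth smallest is Ca^2+.

Ca^2+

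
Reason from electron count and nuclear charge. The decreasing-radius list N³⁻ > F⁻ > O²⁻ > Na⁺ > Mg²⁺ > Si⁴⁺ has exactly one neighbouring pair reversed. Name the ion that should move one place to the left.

Compare adjacent ions: F⁻ and O²⁻ share 10 electrons; the higher nuclear charge on F (Z=9) contracts it more, so F⁻ < O²⁻ — yet in this decreasing list F⁻ sits before O²⁻. Nothing else is reversed, so O²⁻ should move one place to the left.

O²⁻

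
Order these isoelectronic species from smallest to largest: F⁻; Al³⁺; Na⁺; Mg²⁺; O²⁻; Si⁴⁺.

Si⁴⁺ < Al³⁺ < Mg²⁺ < Na⁺ < F⁻ < O²⁻

All of these have 10 electrons (isoelectronic). With the same electron cloud, the ion with the most protons pulls it in tightest. Nuclear charges: Si⁴⁺ (Z=14), Al³⁺ (Z=13), Mg²⁺ (Z=12), Na⁺ (Z=11), F⁻ (Z=9), O²⁻ (Z=8). Highest Z is smallest.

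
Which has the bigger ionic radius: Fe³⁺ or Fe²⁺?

Same element, different charge: the more highly charged cation has fewer electrons and a greater effective nuclear charge per electron, making Fe³⁺ the smallest.

Fe²⁺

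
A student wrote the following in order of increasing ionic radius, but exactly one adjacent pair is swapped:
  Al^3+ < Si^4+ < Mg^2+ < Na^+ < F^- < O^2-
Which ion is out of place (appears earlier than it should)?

Scanning neighbour by neighbour, only Al^3+/Si^4+ violates a trend: both have 10 electrons but Z(Si)=14 > Z(Al)=13, so Si^4+ should be the smaller of the two. That makes Al^3+ the one sitting a position early relative to where it belongs.

Al^3+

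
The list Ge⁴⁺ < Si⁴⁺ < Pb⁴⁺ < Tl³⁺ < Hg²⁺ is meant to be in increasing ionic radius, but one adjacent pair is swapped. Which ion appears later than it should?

The pair Ge⁴⁺, Si⁴⁺ is the wrong way round — Si⁴⁺ and Ge⁴⁺ are in one column with the same charge; the lighter period-3 ion has one fewer shell and is smaller. All other adjacent pairs agree with periodic trends, so Si⁴⁺ is the misplaced ion.

Si⁴⁺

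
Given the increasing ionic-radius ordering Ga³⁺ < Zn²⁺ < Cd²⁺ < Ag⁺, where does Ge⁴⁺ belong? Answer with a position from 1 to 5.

Work out protons and electrons: Ge⁴⁺: 28 e⁻, Z=32, Ga³⁺: 28 e⁻, Z=31, Zn²⁺: 28 e⁻, Z=30, Cd²⁺: 46 e⁻, Z=48, Ag⁺: 46 e⁻, Z=47. Ge⁴⁺ < Ga³⁺ (both 28 e⁻, Z=32>31); Ga³⁺ < Zn²⁺ (both 28 e⁻, Z=31>30); Zn²⁺ < Cd²⁺ (same group, period 4 vs 5); Cd²⁺ < Ag⁺ (isoelectronic, higher Z=48 is smaller).
The complete sequence is Ge⁴⁺ < Ga³⁺ < Zn²⁺ < Cd²⁺ < Ag⁺. Ge⁴⁺ sits at position 1.

1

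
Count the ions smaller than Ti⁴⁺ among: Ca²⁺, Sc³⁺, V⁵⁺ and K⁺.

Each ion has 18 electrons. The ranking follows nuclear charge in reverse — greater Z gives a smaller radius. V⁵⁺ (Z=23), Ti⁴⁺ (Z=22), Sc³⁺ (Z=21), Ca²⁺ (Z=20), K⁺ (Z=19).
Overall: V⁵⁺ < Ti⁴⁺ < Sc³⁺ < Ca²⁺ < K⁺. Ti⁴⁺ has 1 below it and 3 above. That's 1.

1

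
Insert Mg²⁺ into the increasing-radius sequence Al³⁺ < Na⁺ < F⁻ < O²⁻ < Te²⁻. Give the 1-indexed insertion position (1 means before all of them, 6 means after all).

Al³⁺ (Z=13, 10 e⁻), Mg²⁺ (Z=12, 10 e⁻), Na⁺ (Z=11, 10 e⁻), F⁻ (Z=9, 10 e⁻), O²⁻ (Z=8, 10 e⁻), Te²⁻ (Z=52, 54 e⁻). Al³⁺ < Mg²⁺ (both 10 e⁻, Z=13>12); Mg²⁺ < Na⁺ (both 10 e⁻, Z=12>11); Na⁺ < F⁻ (isoelectronic, higher Z=11 is smaller); F⁻ < O²⁻ (isoelectronic, higher Z=9 is smaller); O²⁻ < Te²⁻ (same group, 3 shells fewer).
Merged order: Al³⁺ < Mg²⁺ < Na⁺ < F⁻ < O²⁻ < Te²⁻ — Mg²⁺ is number 2.

2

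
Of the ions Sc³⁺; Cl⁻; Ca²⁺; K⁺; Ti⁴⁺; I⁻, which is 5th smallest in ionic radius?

Tabulating Z and e⁻: Ti⁴⁺: 18 e⁻, Z=22, Sc³⁺: 18 e⁻, Z=21, Ca²⁺: 18 e⁻, Z=20, K⁺: 18 e⁻, Z=19, Cl⁻: 18 e⁻, Z=17, I⁻: 54 e⁻, Z=53. Ti⁴⁺ < Sc³⁺ (both 18 e⁻, Z=22>21); Sc³⁺ < Ca²⁺ (isoelectronic, higher Z=21 is smaller); Ca²⁺ < K⁺ (both 18 e⁻, Z=20>19); K⁺ < Cl⁻ (isoelectronic, higher Z=19 is smaller); Cl⁻ < I⁻ (same group, 2 shells fewer).
So the order is Ti⁴⁺ < Sc³⁺ < Ca²⁺ < K⁺ < Cl⁻ < I⁻; the 5th-smallest ion is Cl⁻.

Cl⁻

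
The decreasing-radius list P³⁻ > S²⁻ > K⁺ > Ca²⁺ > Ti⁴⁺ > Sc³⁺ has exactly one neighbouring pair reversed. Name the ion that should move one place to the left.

Compare adjacent ions: both have 18 electrons but Z(Ti)=22 > Z(Sc)=21, so Ti⁴⁺ should be the smaller of the two — yet in this decreasing list Ti⁴⁺ sits before Sc³⁺. Nothing else is reversed, so Sc³⁺ should move one place to the left.

Sc³⁺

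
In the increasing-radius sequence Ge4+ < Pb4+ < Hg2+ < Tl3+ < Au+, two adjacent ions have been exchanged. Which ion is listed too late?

Check each adjacent pair. Hg2+ and Tl3+ are reversed: both have 78 electrons but Z(Tl)=81 > Z(Hg)=80, so Tl3+ should be the smaller of the two. No other neighbouring pair contradicts the periodic trends, so Tl3+ is the ion listed too late.

Tl3+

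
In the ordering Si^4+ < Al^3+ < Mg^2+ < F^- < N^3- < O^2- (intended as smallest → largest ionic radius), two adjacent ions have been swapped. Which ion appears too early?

N^3-

Scanning neighbour by neighbour, only N^3-/O^2- violates a trend: O^2- and N^3- share 10 electrons; the higher nuclear charge on O (Z=8) contracts it more, so O^2- < N^3-. That makes N^3- the one sitting a position early relative to where it belongs.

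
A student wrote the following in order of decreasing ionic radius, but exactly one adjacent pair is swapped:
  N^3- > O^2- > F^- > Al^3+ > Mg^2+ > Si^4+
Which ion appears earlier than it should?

Al^3+

Compare adjacent ions: they are isoelectronic (10 e⁻) and Al has more protons than Mg (13 vs 12), making Al^3+ smaller — yet in this decreasing list Al^3+ sits before Mg^2+. Nothing else is reversed, so Al^3+ should move one place to the right.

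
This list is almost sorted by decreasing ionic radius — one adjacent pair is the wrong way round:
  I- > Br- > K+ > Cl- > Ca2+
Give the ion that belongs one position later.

Compare adjacent ions: K+ and Cl- share 18 electrons; the higher nuclear charge on K (Z=19) contracts it more, so K+ < Cl- — yet in this decreasing list K+ sits before Cl-. Nothing else is reversed, so K+ should move one place to the right.

K+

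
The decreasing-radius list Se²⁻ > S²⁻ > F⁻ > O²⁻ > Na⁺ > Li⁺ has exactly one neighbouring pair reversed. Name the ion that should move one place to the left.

O²⁻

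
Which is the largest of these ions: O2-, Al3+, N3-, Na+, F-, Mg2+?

N3-

Each ion has 10 electrons. The ranking follows nuclear charge in reverse — greater Z gives a smaller radius. Al3+ (Z=13), Mg2+ (Z=12), Na+ (Z=11), F- (Z=9), O2- (Z=8), N3- (Z=7).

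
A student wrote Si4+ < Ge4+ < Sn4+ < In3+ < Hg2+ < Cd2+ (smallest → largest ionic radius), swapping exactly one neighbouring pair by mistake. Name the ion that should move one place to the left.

Scanning neighbour by neighbour, only Hg2+/Cd2+ violates a trend: Cd2+ and Hg2+ are in one column with the same charge; the lighter period-5 ion has one fewer shell and is smaller. That makes Cd2+ the one sitting a position late relative to where it belongs.

Cd2+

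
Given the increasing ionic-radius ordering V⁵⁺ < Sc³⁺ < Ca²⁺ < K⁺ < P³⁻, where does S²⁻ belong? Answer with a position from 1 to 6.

Each ion has 18 electrons. The ranking follows nuclear charge in reverse — greater Z gives a smaller radius. V⁵⁺ (Z=23), Sc³⁺ (Z=21), Ca²⁺ (Z=20), K⁺ (Z=19), S²⁻ (Z=16), P³⁻ (Z=15).
The complete sequence is V⁵⁺ < Sc³⁺ < Ca²⁺ < K⁺ < S²⁻ < P³⁻. S²⁻ sits at position 5.

5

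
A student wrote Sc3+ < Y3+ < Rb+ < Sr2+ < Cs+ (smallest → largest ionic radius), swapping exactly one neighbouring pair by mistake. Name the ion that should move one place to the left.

Sr2+

The pair Rb+, Sr2+ is the wrong way round — they are isoelectronic (36 e⁻) and Sr has more protons than Rb (38 vs 37), making Sr2+ smaller. All other adjacent pairs agree with periodic trends, so Sr2+ is the misplaced ion.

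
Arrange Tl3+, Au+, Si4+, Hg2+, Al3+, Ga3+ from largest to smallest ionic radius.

Au+ > Hg2+ > Tl3+ > Ga3+ > Al3+ > Si4+

First list Z and electron count for each: Si4+ (Z=14, 10 e⁻), Al3+ (Z=13, 10 e⁻), Ga3+ (Z=31, 28 e⁻), Tl3+ (Z=81, 78 e⁻), Hg2+ (Z=80, 78 e⁻), Au+ (Z=79, 78 e⁻). Si4+ < Al3+ (both 10 e⁻, Z=14>13); Al3+ < Ga3+ (same group, 1 shell fewer); Ga3+ < Tl3+ (same group, 2 shells fewer); Tl3+ < Hg2+ (isoelectronic, higher Z=81 is smaller); Hg2+ < Au+ (both 78 e⁻, Z=80>79).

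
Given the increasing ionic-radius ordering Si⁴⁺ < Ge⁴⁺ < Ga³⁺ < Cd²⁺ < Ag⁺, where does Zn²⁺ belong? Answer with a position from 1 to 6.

Work out protons and electrons: Si⁴⁺ (Z=14, 10 e⁻), Ge⁴⁺ (Z=32, 28 e⁻), Ga³⁺ (Z=31, 28 e⁻), Zn²⁺ (Z=30, 28 e⁻), Cd²⁺ (Z=48, 46 e⁻), Ag⁺ (Z=47, 46 e⁻). Si⁴⁺ < Ge⁴⁺ (same group, period 3 vs 4); Ge⁴⁺ < Ga³⁺ (isoelectronic, higher Z=32 is smaller); Ga³⁺ < Zn²⁺ (both 28 e⁻, Z=31>30); Zn²⁺ < Cd²⁺ (same group, 1 shell fewer); Cd²⁺ < Ag⁺ (both 46 e⁻, Z=48>47).
Merged order: Si⁴⁺ < Ge⁴⁺ < Ga³⁺ < Zn²⁺ < Cd²⁺ < Ag⁺ — Zn²⁺ is number 4.

4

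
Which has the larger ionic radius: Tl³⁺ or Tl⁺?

Tl⁺

For a single element, ionic radius drops as positive charge rises — Tl³⁺ < Tl⁺.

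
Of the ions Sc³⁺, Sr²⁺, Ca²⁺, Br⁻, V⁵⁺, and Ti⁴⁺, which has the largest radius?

First list Z and electron count for each: V⁵⁺ has 18 e⁻ (Z=23), Ti⁴⁺ has 18 e⁻ (Z=22), Sc³⁺ has 18 e⁻ (Z=21), Ca²⁺ has 18 e⁻ (Z=20), Sr²⁺ has 36 e⁻ (Z=38), Br⁻ has 36 e⁻ (Z=35). V⁵⁺ < Ti⁴⁺ (isoelectronic, higher Z=23 is smaller); Ti⁴⁺ < Sc³⁺ (isoelectronic, higher Z=22 is smaller); Sc³⁺ < Ca²⁺ (isoelectronic, higher Z=21 is smaller); Ca²⁺ < Sr²⁺ (same group, 1 shell fewer); Sr²⁺ < Br⁻ (isoelectronic, higher Z=38 is smaller).

Br⁻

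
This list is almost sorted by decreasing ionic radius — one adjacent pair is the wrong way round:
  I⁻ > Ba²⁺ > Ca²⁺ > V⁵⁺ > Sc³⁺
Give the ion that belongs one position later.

V⁵⁺

Check each adjacent pair. V⁵⁺ and Sc³⁺ are reversed: they are isoelectronic (18 e⁻) and V has more protons than Sc (23 vs 21), making V⁵⁺ smaller. No other neighbouring pair contradicts the periodic trends, so V⁵⁺ is the ion listed too early.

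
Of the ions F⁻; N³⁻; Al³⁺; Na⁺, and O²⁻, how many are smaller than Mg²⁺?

1

Isoelectronic series (10 e⁻ each). Size is set by nuclear charge: more protons means a smaller ion. Al³⁺ (Z=13), Mg²⁺ (Z=12), Na⁺ (Z=11), F⁻ (Z=9), O²⁻ (Z=8), N³⁻ (Z=7).
Placing each against Mg²⁺: smaller — Al³⁺; larger — Na⁺, F⁻, O²⁻, N³⁻. Count: 1.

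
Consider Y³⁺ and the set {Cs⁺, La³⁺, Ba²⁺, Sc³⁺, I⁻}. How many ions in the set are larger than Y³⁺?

First list Z and electron count for each: Sc³⁺ (Z=21, 18 e⁻), Y³⁺ (Z=39, 36 e⁻), La³⁺ (Z=57, 54 e⁻), Ba²⁺ (Z=56, 54 e⁻), Cs⁺ (Z=55, 54 e⁻), I⁻ (Z=53, 54 e⁻). Sc³⁺ < Y³⁺ (same group, period 4 vs 5); Y³⁺ < La³⁺ (same group, 1 shell fewer); La³⁺ < Ba²⁺ (isoelectronic, higher Z=57 is smaller); Ba²⁺ < Cs⁺ (both 54 e⁻, Z=56>55); Cs⁺ < I⁻ (both 54 e⁻, Z=55>53).
Placing each against Y³⁺: smaller — Sc³⁺; larger — La³⁺, Ba²⁺, Cs⁺, I⁻. Count: 4.

4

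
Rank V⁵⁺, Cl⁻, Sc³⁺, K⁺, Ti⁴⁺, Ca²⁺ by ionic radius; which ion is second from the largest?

K⁺

These species are isoelectronic with 18 electrons. The only difference is the number of protons: V⁵⁺ (Z=23), Ti⁴⁺ (Z=22), Sc³⁺ (Z=21), Ca²⁺ (Z=20), K⁺ (Z=19), Cl⁻ (Z=17). The strongest nuclear pull (V⁵⁺) gives the smallest ion.
So the order is V⁵⁺ < Ti⁴⁺ < Sc³⁺ < Ca²⁺ < K⁺ < Cl⁻; the 2nd-largest ion is K⁺.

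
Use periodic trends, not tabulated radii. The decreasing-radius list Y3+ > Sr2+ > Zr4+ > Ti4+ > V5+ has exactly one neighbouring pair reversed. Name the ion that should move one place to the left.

Sr2+

Compare adjacent ions: Y3+ and Sr2+ share 36 electrons; the higher nuclear charge on Y (Z=39) contracts it more, so Y3+ < Sr2+ — yet in this decreasing list Y3+ sits before Sr2+. Nothing else is reversed, so Sr2+ should move one place to the left.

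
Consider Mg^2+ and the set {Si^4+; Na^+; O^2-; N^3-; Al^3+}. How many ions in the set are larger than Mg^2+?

3

Each ion has 10 electrons. The ranking follows nuclear charge in reverse — greater Z gives a smaller radius. Si^4+ (Z=14), Al^3+ (Z=13), Mg^2+ (Z=12), Na^+ (Z=11), O^2- (Z=8), N^3- (Z=7).
Placing each against Mg^2+: smaller — Si^4+, Al^3+; larger — Na^+, O^2-, N^3-. That's 3.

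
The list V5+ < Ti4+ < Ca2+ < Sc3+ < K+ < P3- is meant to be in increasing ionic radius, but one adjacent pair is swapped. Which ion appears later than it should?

Sc3+

Check each adjacent pair. Ca2+ and Sc3+ are reversed: they are isoelectronic (18 e⁻) and Sc has more protons than Ca (21 vs 20), making Sc3+ smaller. No other neighbouring pair contradicts the periodic trends, so Sc3+ is the ion listed too late.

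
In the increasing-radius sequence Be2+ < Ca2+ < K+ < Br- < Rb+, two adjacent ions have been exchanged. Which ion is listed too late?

Rb+

The pair Br-, Rb+ is the wrong way round — Rb+ and Br- share 36 electrons; the higher nuclear charge on Rb (Z=37) contracts it more, so Rb+ < Br-. All other adjacent pairs agree with periodic trends, so Rb+ is the misplaced ion.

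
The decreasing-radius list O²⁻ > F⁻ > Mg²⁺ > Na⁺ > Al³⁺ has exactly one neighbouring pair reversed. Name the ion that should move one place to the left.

Na⁺

Compare adjacent ions: Mg²⁺ and Na⁺ share 10 electrons; the higher nuclear charge on Mg (Z=12) contracts it more, so Mg²⁺ < Na⁺ — yet in this decreasing list Mg²⁺ sits before Na⁺. Nothing else is reversed, so Na⁺ should move one place to the left.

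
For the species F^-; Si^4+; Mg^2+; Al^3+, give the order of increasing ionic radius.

Each ion has 10 electrons. The ranking follows nuclear charge in reverse — greater Z gives a smaller radius. Si^4+ (Z=14), Al^3+ (Z=13), Mg^2+ (Z=12), F^- (Z=9).

Si^4+ < Al^3+ < Mg^2+ < F^-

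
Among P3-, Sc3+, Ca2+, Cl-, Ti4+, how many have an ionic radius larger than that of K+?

2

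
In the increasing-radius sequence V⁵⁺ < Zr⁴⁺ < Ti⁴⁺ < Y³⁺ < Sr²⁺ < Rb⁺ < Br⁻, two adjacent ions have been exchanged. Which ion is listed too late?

The pair Zr⁴⁺, Ti⁴⁺ is the wrong way round — same group and charge — period 4 sits above period 5, so Ti⁴⁺ is smaller. All other adjacent pairs agree with periodic trends, so Ti⁴⁺ is the misplaced ion.

Ti⁴⁺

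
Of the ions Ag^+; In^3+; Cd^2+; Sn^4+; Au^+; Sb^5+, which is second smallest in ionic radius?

Work out protons and electrons: Sb^5+: 46 e⁻, Z=51, Sn^4+: 46 e⁻, Z=50, In^3+: 46 e⁻, Z=49, Cd^2+: 46 e⁻, Z=48, Ag^+: 46 e⁻, Z=47, Au^+: 78 e⁻, Z=79. Sb^5+ < Sn^4+ (both 46 e⁻, Z=51>50); Sn^4+ < In^3+ (both 46 e⁻, Z=50>49); In^3+ < Cd^2+ (isoelectronic, higher Z=49 is smaller); Cd^2+ < Ag^+ (isoelectronic, higher Z=48 is smaller); Ag^+ < Au^+ (same group, period 5 vs 6).
Ordering: Sb^5+ < Sn^4+ < In^3+ < Cd^2+ < Ag^+ < Au^+. The second smallest is Sn^4+.

Sn^4+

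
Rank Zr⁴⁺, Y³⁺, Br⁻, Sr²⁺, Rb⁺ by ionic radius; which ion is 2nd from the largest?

Isoelectronic series (36 e⁻ each). Size is set by nuclear charge: more protons means a smaller ion. Zr⁴⁺ (Z=40), Y³⁺ (Z=39), Sr²⁺ (Z=38), Rb⁺ (Z=37), Br⁻ (Z=35).
Ordering: Zr⁴⁺ < Y³⁺ < Sr²⁺ < Rb⁺ < Br⁻. The 2nd largest is Rb⁺.

Rb⁺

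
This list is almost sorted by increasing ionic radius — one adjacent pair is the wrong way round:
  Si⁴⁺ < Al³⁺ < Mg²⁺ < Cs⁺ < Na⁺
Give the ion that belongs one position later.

Compare adjacent ions: both in group 1 with the same charge; Na⁺ (period 3) has the smaller radius — yet in this increasing list Cs⁺ sits before Na⁺. Nothing else is reversed, so Cs⁺ should move one place to the right.

Cs⁺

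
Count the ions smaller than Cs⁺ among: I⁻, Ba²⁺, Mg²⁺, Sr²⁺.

3

Tabulating Z and e⁻: Mg²⁺ (Z=12, 10 e⁻), Sr²⁺ (Z=38, 36 e⁻), Ba²⁺ (Z=56, 54 e⁻), Cs⁺ (Z=55, 54 e⁻), I⁻ (Z=53, 54 e⁻). Mg²⁺ < Sr²⁺ (same group, 2 shells fewer); Sr²⁺ < Ba²⁺ (same group, 1 shell fewer); Ba²⁺ < Cs⁺ (both 54 e⁻, Z=56>55); Cs⁺ < I⁻ (isoelectronic, higher Z=55 is smaller).
Relative to Cs⁺, the ions that are smaller are Mg²⁺, Sr²⁺, Ba²⁺. Count: 3.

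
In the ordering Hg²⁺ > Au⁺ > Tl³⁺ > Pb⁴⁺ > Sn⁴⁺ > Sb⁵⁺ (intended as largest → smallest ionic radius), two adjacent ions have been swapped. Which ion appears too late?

Check each adjacent pair. Hg²⁺ and Au⁺ are reversed: both have 78 electrons but Z(Hg)=80 > Z(Au)=79, so Hg²⁺ should be the smaller of the two. No other neighbouring pair contradicts the periodic trends, so Au⁺ is the ion listed too late.

Au⁺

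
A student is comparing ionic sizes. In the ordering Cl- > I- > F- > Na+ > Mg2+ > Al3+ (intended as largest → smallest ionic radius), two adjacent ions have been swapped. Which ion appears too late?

The pair Cl-, I- is the wrong way round — both in group 17 with the same charge; Cl- (period 3) has the smaller radius. All other adjacent pairs agree with periodic trends, so I- is the misplaced ion.

I-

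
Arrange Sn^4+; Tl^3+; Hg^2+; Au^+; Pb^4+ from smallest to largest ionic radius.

Work out protons and electrons: Sn^4+ (Z=50, 46 e⁻), Pb^4+ (Z=82, 78 e⁻), Tl^3+ (Z=81, 78 e⁻), Hg^2+ (Z=80, 78 e⁻), Au^+ (Z=79, 78 e⁻). Sn^4+ < Pb^4+ (same group, 1 shell fewer); Pb^4+ < Tl^3+ (isoelectronic, higher Z=82 is smaller); Tl^3+ < Hg^2+ (both 78 e⁻, Z=81>80); Hg^2+ < Au^+ (isoelectronic, higher Z=80 is smaller).

Sn^4+ < Pb^4+ < Tl^3+ < Hg^2+ < Au^+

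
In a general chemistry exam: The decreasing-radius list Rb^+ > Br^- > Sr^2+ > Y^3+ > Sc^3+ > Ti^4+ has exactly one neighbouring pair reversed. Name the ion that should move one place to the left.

Check each adjacent pair. Rb^+ and Br^- are reversed: they are isoelectronic (36 e⁻) and Rb has more protons than Br (37 vs 35), making Rb^+ smaller. No other neighbouring pair contradicts the periodic trends, so Br^- is the ion listed too late.

Br^-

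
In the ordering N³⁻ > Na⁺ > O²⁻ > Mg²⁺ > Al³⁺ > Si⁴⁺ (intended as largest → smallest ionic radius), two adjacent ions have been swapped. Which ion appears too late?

Scanning neighbour by neighbour, only Na⁺/O²⁻ violates a trend: both have 10 electrons but Z(Na)=11 > Z(O)=8, so Na⁺ should be the smaller of the two. That makes O²⁻ the one sitting a position late relative to where it belongs.

O²⁻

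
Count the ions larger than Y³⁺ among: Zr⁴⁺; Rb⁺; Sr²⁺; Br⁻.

These species are isoelectronic with 36 electrons. The only difference is the number of protons: Zr⁴⁺ (Z=40), Y³⁺ (Z=39), Sr²⁺ (Z=38), Rb⁺ (Z=37), Br⁻ (Z=35). The strongest nuclear pull (Zr⁴⁺) gives the smallest ion.
Overall: Zr⁴⁺ < Y³⁺ < Sr²⁺ < Rb⁺ < Br⁻. Y³⁺ has 1 below it and 3 above. So 3 are larger.

3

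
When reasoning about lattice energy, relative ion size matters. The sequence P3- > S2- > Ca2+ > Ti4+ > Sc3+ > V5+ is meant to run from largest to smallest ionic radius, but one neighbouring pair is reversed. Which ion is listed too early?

The pair Ti4+, Sc3+ is the wrong way round — both have 18 electrons but Z(Ti)=22 > Z(Sc)=21, so Ti4+ should be the smaller of the two. All other adjacent pairs agree with periodic trends, so Ti4+ is the misplaced ion.

Ti4+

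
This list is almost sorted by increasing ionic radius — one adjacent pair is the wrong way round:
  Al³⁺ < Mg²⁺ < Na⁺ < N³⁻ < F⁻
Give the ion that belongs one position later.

N³⁻

Scanning neighbour by neighbour, only N³⁻/F⁻ violates a trend: both have 10 electrons but Z(F)=9 > Z(N)=7, so F⁻ should be the smaller of the two. That makes N³⁻ the one sitting a position early relative to where it belongs.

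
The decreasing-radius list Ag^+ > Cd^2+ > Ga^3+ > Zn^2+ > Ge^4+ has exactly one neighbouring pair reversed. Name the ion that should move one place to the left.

Zn^2+

Scanning neighbour by neighbour, only Ga^3+/Zn^2+ violates a trend: Ga^3+ and Zn^2+ share 28 electrons; the higher nuclear charge on Ga (Z=31) contracts it more, so Ga^3+ < Zn^2+. That makes Zn^2+ the one sitting a position late relative to where it belongs.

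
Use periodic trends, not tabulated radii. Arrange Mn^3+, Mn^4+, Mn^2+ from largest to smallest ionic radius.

Mn^2+ > Mn^3+ > Mn^4+

Same element, different charge: the more highly charged cation has fewer electrons and a greater effective nuclear charge per electron, making Mn^4+ the smallest.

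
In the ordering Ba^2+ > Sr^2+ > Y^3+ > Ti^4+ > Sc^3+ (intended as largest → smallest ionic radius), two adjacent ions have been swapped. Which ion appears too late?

Compare adjacent ions: both have 18 electrons but Z(Ti)=22 > Z(Sc)=21, so Ti^4+ should be the smaller of the two — yet in this decreasing list Ti^4+ sits before Sc^3+. Nothing else is reversed, so Sc^3+ should move one place to the left.

Sc^3+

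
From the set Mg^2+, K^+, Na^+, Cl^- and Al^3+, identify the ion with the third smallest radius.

Na^+

Al^3+ (Z=13, 10 e⁻), Mg^2+ (Z=12, 10 e⁻), Na^+ (Z=11, 10 e⁻), K^+ (Z=19, 18 e⁻), Cl^- (Z=17, 18 e⁻). Al^3+ < Mg^2+ (isoelectronic, higher Z=13 is smaller); Mg^2+ < Na^+ (isoelectronic, higher Z=12 is smaller); Na^+ < K^+ (same group, 1 shell fewer); K^+ < Cl^- (isoelectronic, higher Z=19 is smaller).
That gives Al^3+ < Mg^2+ < Na^+ < K^+ < Cl^-. From the smallest end, number 3 is Na^+.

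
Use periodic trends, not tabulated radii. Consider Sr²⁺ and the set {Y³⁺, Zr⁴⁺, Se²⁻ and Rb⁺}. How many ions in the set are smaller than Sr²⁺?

2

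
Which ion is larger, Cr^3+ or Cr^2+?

Same element, different charge: the more highly charged cation has fewer electrons and a greater effective nuclear charge per electron, making Cr^3+ the smallest.

Cr^2+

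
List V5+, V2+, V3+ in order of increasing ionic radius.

V5+ < V3+ < V2+

These are all V ions. Removing more electrons (higher positive charge) pulls the remaining electrons in closer, so V5+ is smallest and V2+ is largest.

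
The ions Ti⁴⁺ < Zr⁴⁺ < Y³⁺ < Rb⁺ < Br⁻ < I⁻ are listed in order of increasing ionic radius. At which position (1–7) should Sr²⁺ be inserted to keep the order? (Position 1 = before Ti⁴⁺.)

Tabulating Z and e⁻: Ti⁴⁺: 18 e⁻, Z=22, Zr⁴⁺: 36 e⁻, Z=40, Y³⁺: 36 e⁻, Z=39, Sr²⁺: 36 e⁻, Z=38, Rb⁺: 36 e⁻, Z=37, Br⁻: 36 e⁻, Z=35, I⁻: 54 e⁻, Z=53. Ti⁴⁺ < Zr⁴⁺ (same group, 1 shell fewer); Zr⁴⁺ < Y³⁺ (isoelectronic, higher Z=40 is smaller); Y³⁺ < Sr²⁺ (both 36 e⁻, Z=39>38); Sr²⁺ < Rb⁺ (isoelectronic, higher Z=38 is smaller); Rb⁺ < Br⁻ (isoelectronic, higher Z=37 is smaller); Br⁻ < I⁻ (same group, 1 shell fewer).
The complete sequence is Ti⁴⁺ < Zr⁴⁺ < Y³⁺ < Sr²⁺ < Rb⁺ < Br⁻ < I⁻. Sr²⁺ sits at position 4.

4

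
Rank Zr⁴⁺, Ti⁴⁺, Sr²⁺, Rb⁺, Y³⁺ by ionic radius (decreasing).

Rb⁺ > Sr²⁺ > Y³⁺ > Zr⁴⁺ > Ti⁴⁺

Tabulating Z and e⁻: Ti⁴⁺ has 18 e⁻ (Z=22), Zr⁴⁺ has 36 e⁻ (Z=40), Y³⁺ has 36 e⁻ (Z=39), Sr²⁺ has 36 e⁻ (Z=38), Rb⁺ has 36 e⁻ (Z=37). Ti⁴⁺ < Zr⁴⁺ (same group, period 4 vs 5); Zr⁴⁺ < Y³⁺ (both 36 e⁻, Z=40>39); Y³⁺ < Sr²⁺ (both 36 e⁻, Z=39>38); Sr²⁺ < Rb⁺ (both 36 e⁻, Z=38>37).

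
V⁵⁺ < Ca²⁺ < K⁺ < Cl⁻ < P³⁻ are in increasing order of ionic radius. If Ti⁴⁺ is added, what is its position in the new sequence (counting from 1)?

These species are isoelectronic with 18 electrons. The only difference is the number of protons: V⁵⁺ (Z=23), Ti⁴⁺ (Z=22), Ca²⁺ (Z=20), K⁺ (Z=19), Cl⁻ (Z=17), P³⁻ (Z=15). The strongest nuclear pull (V⁵⁺) gives the smallest ion.
With Ti⁴⁺ included the full order is V⁵⁺ < Ti⁴⁺ < Ca²⁺ < K⁺ < Cl⁻ < P³⁻, so it takes position 2.

2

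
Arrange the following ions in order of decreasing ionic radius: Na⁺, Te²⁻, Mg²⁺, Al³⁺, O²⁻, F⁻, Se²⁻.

Te²⁻ > Se²⁻ > O²⁻ > F⁻ > Na⁺ > Mg²⁺ > Al³⁺

Work out protons and electrons: Al³⁺ has 10 e⁻ (Z=13), Mg²⁺ has 10 e⁻ (Z=12), Na⁺ has 10 e⁻ (Z=11), F⁻ has 10 e⁻ (Z=9), O²⁻ has 10 e⁻ (Z=8), Se²⁻ has 36 e⁻ (Z=34), Te²⁻ has 54 e⁻ (Z=52). Al³⁺ < Mg²⁺ (both 10 e⁻, Z=13>12); Mg²⁺ < Na⁺ (isoelectronic, higher Z=12 is smaller); Na⁺ < F⁻ (both 10 e⁻, Z=11>9); F⁻ < O²⁻ (isoelectronic, higher Z=9 is smaller); O²⁻ < Se²⁻ (same group, 2 shells fewer); Se²⁻ < Te²⁻ (same group, period 4 vs 5).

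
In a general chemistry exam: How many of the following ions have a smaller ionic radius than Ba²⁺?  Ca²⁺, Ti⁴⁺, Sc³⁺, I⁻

3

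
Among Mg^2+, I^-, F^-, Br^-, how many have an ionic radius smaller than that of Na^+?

1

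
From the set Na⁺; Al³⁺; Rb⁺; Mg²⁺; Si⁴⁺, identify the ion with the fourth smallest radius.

Na⁺

Tabulating Z and e⁻: Si⁴⁺ (Z=14, 10 e⁻), Al³⁺ (Z=13, 10 e⁻), Mg²⁺ (Z=12, 10 e⁻), Na⁺ (Z=11, 10 e⁻), Rb⁺ (Z=37, 36 e⁻). Si⁴⁺ < Al³⁺ (both 10 e⁻, Z=14>13); Al³⁺ < Mg²⁺ (isoelectronic, higher Z=13 is smaller); Mg²⁺ < Na⁺ (both 10 e⁻, Z=12>11); Na⁺ < Rb⁺ (same group, 2 shells fewer).
Full ascending order: Si⁴⁺ < Al³⁺ < Mg²⁺ < Na⁺ < Rb⁺. Counting from the smallest, position 4 is Na⁺.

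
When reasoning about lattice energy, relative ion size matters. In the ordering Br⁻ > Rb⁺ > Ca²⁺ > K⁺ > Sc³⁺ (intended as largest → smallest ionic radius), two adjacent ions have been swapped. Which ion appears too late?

Compare adjacent ions: they are isoelectronic (18 e⁻) and Ca has more protons than K (20 vs 19), making Ca²⁺ smaller — yet in this decreasing list Ca²⁺ sits before K⁺. Nothing else is reversed, so K⁺ should move one place to the left.

K⁺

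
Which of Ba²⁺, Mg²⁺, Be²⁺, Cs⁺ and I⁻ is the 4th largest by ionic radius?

Work out protons and electrons: Be²⁺: 2 e⁻, Z=4, Mg²⁺: 10 e⁻, Z=12, Ba²⁺: 54 e⁻, Z=56, Cs⁺: 54 e⁻, Z=55, I⁻: 54 e⁻, Z=53. Be²⁺ < Mg²⁺ (same group, period 2 vs 3); Mg²⁺ < Ba²⁺ (same group, 3 shells fewer); Ba²⁺ < Cs⁺ (both 54 e⁻, Z=56>55); Cs⁺ < I⁻ (both 54 e⁻, Z=55>53).
So the order is Be²⁺ < Mg²⁺ < Ba²⁺ < Cs⁺ < I⁻; the 4th-largest ion is Mg²⁺.

Mg²⁺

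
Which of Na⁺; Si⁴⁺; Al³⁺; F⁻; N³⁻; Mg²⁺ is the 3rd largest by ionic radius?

Na⁺

Each ion has 10 electrons. The ranking follows nuclear charge in reverse — greater Z gives a smaller radius. Si⁴⁺ (Z=14), Al³⁺ (Z=13), Mg²⁺ (Z=12), Na⁺ (Z=11), F⁻ (Z=9), N³⁻ (Z=7).
That gives Si⁴⁺ < Al³⁺ < Mg²⁺ < Na⁺ < F⁻ < N³⁻. From the largest end, number 3 is Na⁺.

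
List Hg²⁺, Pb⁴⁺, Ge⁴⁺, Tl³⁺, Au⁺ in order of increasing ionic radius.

Ge⁴⁺ has 28 e⁻ (Z=32), Pb⁴⁺ has 78 e⁻ (Z=82), Tl³⁺ has 78 e⁻ (Z=81), Hg²⁺ has 78 e⁻ (Z=80), Au⁺ has 78 e⁻ (Z=79). Ge⁴⁺ < Pb⁴⁺ (same group, period 4 vs 6); Pb⁴⁺ < Tl³⁺ (isoelectronic, higher Z=82 is smaller); Tl³⁺ < Hg²⁺ (both 78 e⁻, Z=81>80); Hg²⁺ < Au⁺ (isoelectronic, higher Z=80 is smaller).

Ge⁴⁺ < Pb⁴⁺ < Tl³⁺ < Hg²⁺ < Au⁺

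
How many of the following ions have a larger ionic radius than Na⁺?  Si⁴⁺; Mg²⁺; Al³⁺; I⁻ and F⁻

2

Tabulating Z and e⁻: Si⁴⁺: 10 e⁻, Z=14, Al³⁺: 10 e⁻, Z=13, Mg²⁺: 10 e⁻, Z=12, Na⁺: 10 e⁻, Z=11, F⁻: 10 e⁻, Z=9, I⁻: 54 e⁻, Z=53. Si⁴⁺ < Al³⁺ (isoelectronic, higher Z=14 is smaller); Al³⁺ < Mg²⁺ (both 10 e⁻, Z=13>12); Mg²⁺ < Na⁺ (both 10 e⁻, Z=12>11); Na⁺ < F⁻ (isoelectronic, higher Z=11 is smaller); F⁻ < I⁻ (same group, period 2 vs 5).
Overall: Si⁴⁺ < Al³⁺ < Mg²⁺ < Na⁺ < F⁻ < I⁻. Na⁺ has 3 below it and 2 above. So 2 are larger.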